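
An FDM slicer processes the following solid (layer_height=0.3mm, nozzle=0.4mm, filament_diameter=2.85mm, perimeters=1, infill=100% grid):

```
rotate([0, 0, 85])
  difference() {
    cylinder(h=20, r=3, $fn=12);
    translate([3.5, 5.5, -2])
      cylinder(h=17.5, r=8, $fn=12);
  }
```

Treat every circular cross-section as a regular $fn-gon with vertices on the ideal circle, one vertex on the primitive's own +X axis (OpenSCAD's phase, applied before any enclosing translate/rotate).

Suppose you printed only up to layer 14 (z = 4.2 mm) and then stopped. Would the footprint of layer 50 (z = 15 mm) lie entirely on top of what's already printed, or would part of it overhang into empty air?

entirely on top

Compare the two slices. At z = 4.2: the r=3 cylinder gives a regular 12-gon of circumradius 3 (constant along its height) (area = (12/2)·3.000²·sin(360°/12) = 27.00 mm²); the r=8 cylinder at (3.5, 5.5) contributes a regular 12-gon of circumradius 8 (area = (12/2)·8.000²·sin(360°/12) = 192.00 mm²); After the difference (first − rest): starting from the r=3 cylinder (27.00 mm²), the r=8 cylinder at (3.5, 5.5) partially overlaps it — only the 19.85 mm² overlap (of its 192.00 mm²) is removed, clipping the outline — area = 7.15 mm²; (rotated 85° about Z; rotation is an isometry so areas/perimeters/island counts are preserved). At z = 15: the r=3 cylinder contributes a regular 12-gon of circumradius 3 (area = (12/2)·3.000²·sin(360°/12) = 27.00 mm²); the r=8 cylinder at (3.5, 5.5) gives a regular 12-gon of circumradius 8 (constant along its height) (area = (12/2)·8.000²·sin(360°/12) = 192.00 mm²); Taking the first minus the rest: starting from the r=3 cylinder (27.00 mm²), the r=8 cylinder at (3.5, 5.5) partially overlaps it — only the 19.85 mm² overlap (of its 192.00 mm²) is removed, clipping the outline — area = 7.15 mm²; (whole slice rotated 85° about Z — lengths, areas and connectivity unchanged). Checking containment: the cross-section at z = 15 is a subset of the cross-section at z = 4.2.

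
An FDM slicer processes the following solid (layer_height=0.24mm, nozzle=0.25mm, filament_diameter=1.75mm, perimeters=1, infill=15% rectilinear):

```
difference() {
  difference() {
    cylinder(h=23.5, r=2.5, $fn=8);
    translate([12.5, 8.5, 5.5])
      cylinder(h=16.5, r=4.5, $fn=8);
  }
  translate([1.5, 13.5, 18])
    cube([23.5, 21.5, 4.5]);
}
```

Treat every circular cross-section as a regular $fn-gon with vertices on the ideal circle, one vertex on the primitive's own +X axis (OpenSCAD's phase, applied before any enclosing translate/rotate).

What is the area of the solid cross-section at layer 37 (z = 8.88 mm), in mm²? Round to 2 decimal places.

17.68 mm²

At z = 8.88 mm: the r=2.5 cylinder gives a regular 8-gon of circumradius 2.5 (constant along its height) (area = (8/2)·2.500²·sin(360°/8) = 17.68 mm²); the r=4.5 cylinder at (12.5, 8.5) contributes a regular 8-gon of circumradius 4.5 (area = (8/2)·4.500²·sin(360°/8) = 57.28 mm²); Subtracting the remaining from the first: starting from the r=2.5 cylinder (17.68 mm²), the r=4.5 cylinder at (12.5, 8.5) misses the remaining region (no effect) — area = 17.68 mm²; the cube at (1.5, 13.5) does not reach this height (z outside [18, 22.5]); Subtracting the remaining from the first: none of the subtracted shapes is present at this height, so that combined region is unchanged — area = 17.68 mm². Overall, the cross-section is a single solid region. Net area = 17.68 mm².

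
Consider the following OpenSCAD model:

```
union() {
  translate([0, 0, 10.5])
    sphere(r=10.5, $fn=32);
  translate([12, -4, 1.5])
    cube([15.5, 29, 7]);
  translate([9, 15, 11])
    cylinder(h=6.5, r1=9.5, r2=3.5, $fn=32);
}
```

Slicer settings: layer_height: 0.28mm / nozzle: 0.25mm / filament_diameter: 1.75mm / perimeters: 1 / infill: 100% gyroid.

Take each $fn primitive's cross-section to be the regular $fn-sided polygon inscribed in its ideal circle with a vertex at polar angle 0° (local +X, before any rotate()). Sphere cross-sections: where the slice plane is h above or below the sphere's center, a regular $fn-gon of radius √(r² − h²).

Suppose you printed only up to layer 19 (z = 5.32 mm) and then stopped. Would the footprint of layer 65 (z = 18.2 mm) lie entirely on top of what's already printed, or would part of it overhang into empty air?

Compare the two slices. At z = 5.32: the sphere: section is a regular 32-gon, circumradius = √(r²−h²) = √(10.5²−5.18²) = 9.133 (area = (32/2)·9.133²·sin(360°/32) = 260.38 mm²); the 15.5×29 cube at (12, -4) contributes its full rectangle (area 449.50 mm²); the cone at (9, 15) does not reach this height (z outside [11, 17.5]); Combining (union): the 2 present regions are separate (no shared area or edge), so areas and boundary lengths simply add and each stays a separate island — area = 709.88 mm². At z = 18.2: the r=10.5 sphere slices to a regular 32-gon of circumradius 7.139 (√(r²−h²) with h=7.7 from center) (area = (32/2)·7.139²·sin(360°/32) = 159.07 mm²); the cube at (12, -4) does not reach this height (z outside [1.5, 8.5]); the cone at (9, 15) is not intersected at this z (z outside [11, 17.5]); Combining (union): only the r=10.5 sphere is present, so the union is just that shape — area = 159.07 mm². Checking containment: the cross-section at z = 18.2 is a subset of the cross-section at z = 5.32.

entirely on top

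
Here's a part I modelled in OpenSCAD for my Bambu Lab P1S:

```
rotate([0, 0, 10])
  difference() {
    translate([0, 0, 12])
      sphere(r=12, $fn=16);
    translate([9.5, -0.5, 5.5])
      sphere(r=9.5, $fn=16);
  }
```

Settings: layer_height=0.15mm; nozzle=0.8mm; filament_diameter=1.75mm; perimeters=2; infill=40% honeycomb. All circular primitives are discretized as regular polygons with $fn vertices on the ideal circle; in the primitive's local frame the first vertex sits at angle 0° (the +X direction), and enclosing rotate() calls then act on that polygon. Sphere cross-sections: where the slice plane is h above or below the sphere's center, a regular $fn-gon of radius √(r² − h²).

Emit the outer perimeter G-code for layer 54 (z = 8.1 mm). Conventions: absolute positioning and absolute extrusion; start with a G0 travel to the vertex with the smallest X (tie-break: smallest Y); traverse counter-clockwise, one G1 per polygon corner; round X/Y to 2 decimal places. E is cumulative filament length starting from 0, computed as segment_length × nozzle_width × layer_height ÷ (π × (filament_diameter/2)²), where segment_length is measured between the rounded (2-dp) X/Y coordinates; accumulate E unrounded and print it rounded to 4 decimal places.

G0 X-11.18 Y-1.97 Z8.10
G1 X-9.57 Y-6.10 E0.2211
G1 X-6.51 Y-9.30 E0.4420
G1 X-2.46 Y-11.08 E0.6628
G1 X1.97 Y-11.18 E0.8838
G1 X6.10 Y-9.57 E1.1050
G1 X7.97 Y-7.77 E1.2345
G1 X7.46 Y-7.76 E1.2599
G1 X4.20 Y-6.33 E1.4375
G1 X1.74 Y-3.75 E1.6154
G1 X0.44 Y-0.43 E1.7932
G1 X0.52 Y3.13 E1.9709
G1 X1.96 Y6.40 E2.1492
G1 X4.53 Y8.86 E2.3266
G1 X6.10 Y9.47 E2.4107
G1 X2.46 Y11.08 E2.6093
G1 X-1.97 Y11.18 E2.8303
G1 X-6.10 Y9.57 E3.0515
G1 X-9.30 Y6.51 E3.2724
G1 X-11.08 Y2.46 E3.4931
G1 X-11.18 Y-1.97 E3.7141

At z = 8.1 mm: the sphere: section is a regular 16-gon, circumradius = √(r²−h²) = √(12²−3.9²) = 11.349; the sphere at (9.5, -0.5): section is a regular 16-gon, circumradius = √(r²−h²) = √(9.5²−2.6²) = 9.137; Taking the first minus the rest: starting from the r=12 sphere, the r=9.5 sphere at (9.5, -0.5) partially overlaps it — only the 134.39 mm² overlap (of its 255.60 mm²) is removed, clipping the outline — 1 connected region; (whole slice rotated 10° about Z — lengths, areas and connectivity unchanged). The outline is a single polygon with 20 vertices. Extrusion per mm of travel: 0.8 × 0.15 / (π × 0.875²) = 0.049890. Accumulating E over each segment gives final E = 3.7141.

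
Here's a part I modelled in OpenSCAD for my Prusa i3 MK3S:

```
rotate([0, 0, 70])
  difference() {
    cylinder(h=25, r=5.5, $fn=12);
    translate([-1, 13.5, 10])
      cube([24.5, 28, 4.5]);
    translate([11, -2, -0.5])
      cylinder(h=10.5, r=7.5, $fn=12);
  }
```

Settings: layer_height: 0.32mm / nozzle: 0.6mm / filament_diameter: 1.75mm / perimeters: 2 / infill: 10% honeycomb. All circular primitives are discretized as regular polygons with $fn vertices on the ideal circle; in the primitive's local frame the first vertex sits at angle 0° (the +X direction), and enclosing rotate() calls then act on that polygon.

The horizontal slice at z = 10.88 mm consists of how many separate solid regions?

1

At z = 10.88 mm: the r=5.5 cylinder contributes a regular 12-gon of circumradius 5.5; the 24.5×28 cube at (-1, 13.5) contributes its full rectangle; the cylinder at (11, -2) does not reach this height (z outside [-0.5, 10]); Subtracting the remaining from the first: starting from the r=5.5 cylinder, the 24.5×28 cube at (-1, 13.5) misses the remaining region (no effect) — 1 connected region; (whole slice rotated 70° about Z — lengths, areas and connectivity unchanged). The result has 1 disconnected region.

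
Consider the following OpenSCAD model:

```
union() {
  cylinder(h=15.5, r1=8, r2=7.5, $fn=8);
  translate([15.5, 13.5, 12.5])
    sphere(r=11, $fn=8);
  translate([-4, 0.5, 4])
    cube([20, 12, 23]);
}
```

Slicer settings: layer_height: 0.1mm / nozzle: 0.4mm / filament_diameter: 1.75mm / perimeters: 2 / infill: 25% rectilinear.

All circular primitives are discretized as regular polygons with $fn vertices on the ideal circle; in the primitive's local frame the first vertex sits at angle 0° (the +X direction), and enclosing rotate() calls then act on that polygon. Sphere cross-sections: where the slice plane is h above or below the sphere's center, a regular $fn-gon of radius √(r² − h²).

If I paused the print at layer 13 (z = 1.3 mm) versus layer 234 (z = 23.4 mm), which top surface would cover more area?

layer 234 (z = 23.4 mm)

Layer 13 (z = 1.3): the cone: at t=0.084 of its height the radius interpolates to r₁+(r₂−r₁)t = 7.958, giving a regular 8-gon of that circumradius (area = (8/2)·7.958²·sin(360°/8) = 179.13 mm²); the sphere at (15.5, 13.5) does not reach this height (|z−center|=11.200 > r=11); the cube at (-4, 0.5) is not intersected at this z (z outside [4, 27]); Combining (union): only the cone is present, so the union is just that shape — area = 179.13 mm². So its area = 179.13 mm². Layer 234 (z = 23.4): the cone is not intersected at this z (z outside [0, 15.5]); the r=11 sphere at (15.5, 13.5) slices to a regular 8-gon of circumradius 1.480 (√(r²−h²) with h=10.9 from center) (area = (8/2)·1.480²·sin(360°/8) = 6.19 mm²); the cube at (-4, 0.5) (footprint 20×12) is included at this height (area 240.00 mm²); Taking the union: the regions partially overlap — summed areas 246.19 mm² minus the doubly-counted overlap 0.46 mm² gives 245.73 mm² — area = 245.73 mm². So its area = 245.73 mm². Layer 234 is larger (245.73 vs 179.13 mm²).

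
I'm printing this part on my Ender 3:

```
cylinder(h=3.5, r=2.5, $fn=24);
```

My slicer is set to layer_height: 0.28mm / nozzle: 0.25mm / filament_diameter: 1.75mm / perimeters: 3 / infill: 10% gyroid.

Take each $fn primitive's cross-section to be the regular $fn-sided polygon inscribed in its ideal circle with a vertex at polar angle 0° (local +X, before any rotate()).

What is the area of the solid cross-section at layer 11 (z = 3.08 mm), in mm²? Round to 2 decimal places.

At z = 3.08 mm: the r=2.5 cylinder gives a regular 24-gon of circumradius 2.5 (constant along its height) (area = (24/2)·2.500²·sin(360°/24) = 19.41 mm²). Overall, the cross-section is a single solid region. Net area = 19.41 mm².

19.41 mm²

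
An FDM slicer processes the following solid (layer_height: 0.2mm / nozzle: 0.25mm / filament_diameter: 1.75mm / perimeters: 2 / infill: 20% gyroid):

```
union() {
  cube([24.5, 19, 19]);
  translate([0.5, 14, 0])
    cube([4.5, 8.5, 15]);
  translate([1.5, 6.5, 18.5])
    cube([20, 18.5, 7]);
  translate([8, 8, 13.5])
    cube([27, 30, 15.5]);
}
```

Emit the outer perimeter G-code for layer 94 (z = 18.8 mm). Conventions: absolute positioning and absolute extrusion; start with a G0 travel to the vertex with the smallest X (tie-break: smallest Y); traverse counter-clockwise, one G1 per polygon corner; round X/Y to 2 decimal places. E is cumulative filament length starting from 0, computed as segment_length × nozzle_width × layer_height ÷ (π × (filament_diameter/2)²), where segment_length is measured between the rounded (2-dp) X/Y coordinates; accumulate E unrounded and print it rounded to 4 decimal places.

G0 X0.00 Y0.00 Z18.80
G1 X24.50 Y0.00 E0.5093
G1 X24.50 Y8.00 E0.6756
G1 X35.00 Y8.00 E0.8939
G1 X35.00 Y38.00 E1.5175
G1 X8.00 Y38.00 E2.0788
G1 X8.00 Y25.00 E2.3490
G1 X1.50 Y25.00 E2.4841
G1 X1.50 Y19.00 E2.6088
G1 X0.00 Y19.00 E2.6400
G1 X0.00 Y0.00 E3.0350

At z = 18.8 mm: the cube is present — its section is the full 24.5×19 rectangle; the cube at (0.5, 14) is not intersected at this z (z outside [0, 15]); the cube at (1.5, 6.5) (footprint 20×18.5) is included at this height; the cube at (8, 8) (footprint 27×30) is included at this height; Merging all regions: the regions partially overlap (shared area 512.50 mm²), so overlapping operands fuse into one piece — 1 connected region. The outline is a single polygon with 10 vertices. Extrusion per mm of travel: 0.25 × 0.2 / (π × 0.875²) = 0.020788. Accumulating E over each segment gives final E = 3.0350.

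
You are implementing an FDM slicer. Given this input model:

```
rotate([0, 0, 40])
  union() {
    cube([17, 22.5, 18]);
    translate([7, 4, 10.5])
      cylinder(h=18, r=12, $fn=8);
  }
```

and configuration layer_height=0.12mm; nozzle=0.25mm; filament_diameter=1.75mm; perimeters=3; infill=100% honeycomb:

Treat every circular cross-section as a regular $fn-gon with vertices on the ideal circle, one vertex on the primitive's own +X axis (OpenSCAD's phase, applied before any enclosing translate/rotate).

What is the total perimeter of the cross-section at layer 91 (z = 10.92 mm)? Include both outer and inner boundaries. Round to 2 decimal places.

92.83 mm

At z = 10.92 mm: the cube is present — its section is the full 17×22.5 rectangle (perimeter 79.00 mm); the r=12 cylinder at (7, 4) gives a regular 8-gon of circumradius 12 (constant along its height) (perimeter = 2·8·12.000·sin(180°/8) = 73.48 mm); Combining (union): the regions partially overlap (shared area 238.85 mm²), so the edge portions inside another operand are dropped and the merged outline is re-measured after clipping — boundary = 92.83 mm; (rotated 40° about Z; rotation is an isometry so areas/perimeters/island counts are preserved). Overall, the cross-section is a single solid region. Total boundary length (outer) = 92.83 mm.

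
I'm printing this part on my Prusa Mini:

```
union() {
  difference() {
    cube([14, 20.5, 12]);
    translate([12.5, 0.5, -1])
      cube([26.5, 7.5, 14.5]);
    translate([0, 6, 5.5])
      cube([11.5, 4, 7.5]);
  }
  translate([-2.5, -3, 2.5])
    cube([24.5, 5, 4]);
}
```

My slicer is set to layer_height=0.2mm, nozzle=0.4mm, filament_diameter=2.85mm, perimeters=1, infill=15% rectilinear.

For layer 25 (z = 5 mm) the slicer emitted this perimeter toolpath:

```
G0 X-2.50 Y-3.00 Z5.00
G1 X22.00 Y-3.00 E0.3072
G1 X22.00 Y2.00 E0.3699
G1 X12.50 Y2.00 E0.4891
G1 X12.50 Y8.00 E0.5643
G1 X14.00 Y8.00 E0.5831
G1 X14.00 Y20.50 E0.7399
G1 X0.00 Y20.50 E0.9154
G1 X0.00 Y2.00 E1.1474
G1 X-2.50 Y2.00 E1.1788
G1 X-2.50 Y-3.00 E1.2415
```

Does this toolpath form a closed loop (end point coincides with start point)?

yes

Start point (G0): (-2.50, -3.00). End point (last G1): the path returns to the start — closed.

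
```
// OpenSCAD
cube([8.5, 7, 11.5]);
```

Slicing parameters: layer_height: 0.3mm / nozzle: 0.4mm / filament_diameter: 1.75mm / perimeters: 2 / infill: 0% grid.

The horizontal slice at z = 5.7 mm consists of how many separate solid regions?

1

At z = 5.7 mm: the cube (footprint 8.5×7) is included at this height. The result has 1 disconnected region.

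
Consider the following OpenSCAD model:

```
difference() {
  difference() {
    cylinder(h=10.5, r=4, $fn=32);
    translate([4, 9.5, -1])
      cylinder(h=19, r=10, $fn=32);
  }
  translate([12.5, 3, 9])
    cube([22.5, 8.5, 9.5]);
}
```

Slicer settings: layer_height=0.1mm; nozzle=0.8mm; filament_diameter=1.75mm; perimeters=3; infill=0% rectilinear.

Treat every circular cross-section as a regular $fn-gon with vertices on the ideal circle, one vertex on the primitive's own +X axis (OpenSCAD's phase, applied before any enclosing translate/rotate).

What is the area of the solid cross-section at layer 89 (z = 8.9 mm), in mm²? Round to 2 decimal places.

29.73 mm²

At z = 8.9 mm: the r=4 cylinder gives a regular 32-gon of circumradius 4 (constant along its height) (area = (32/2)·4.000²·sin(360°/32) = 49.94 mm²); the r=10 cylinder at (4, 9.5) contributes a regular 32-gon of circumradius 10 (area = (32/2)·10.000²·sin(360°/32) = 312.14 mm²); Subtracting the remaining from the first: starting from the r=4 cylinder (49.94 mm²), the r=10 cylinder at (4, 9.5) partially overlaps it — only the 20.21 mm² overlap (of its 312.14 mm²) is removed, clipping the outline — area = 29.73 mm²; the cube at (12.5, 3) does not reach this height (z outside [9, 18.5]); Subtracting the remaining from the first: none of the subtracted shapes is present at this height, so the result so far is unchanged — area = 29.73 mm². Overall, the cross-section is a single solid region. Net area = 29.73 mm².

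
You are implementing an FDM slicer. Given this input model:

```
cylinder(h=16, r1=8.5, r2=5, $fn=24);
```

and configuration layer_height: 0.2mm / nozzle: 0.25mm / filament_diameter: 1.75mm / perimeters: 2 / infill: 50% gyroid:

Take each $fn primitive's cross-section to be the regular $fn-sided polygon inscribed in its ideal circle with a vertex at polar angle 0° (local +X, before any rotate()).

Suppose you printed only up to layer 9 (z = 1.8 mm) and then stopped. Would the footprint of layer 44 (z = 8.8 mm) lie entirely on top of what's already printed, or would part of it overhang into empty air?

Compare the two slices. At z = 1.8: the cone: at t=0.113 of its height the radius interpolates to r₁+(r₂−r₁)t = 8.106, giving a regular 24-gon of that circumradius (area = (24/2)·8.106²·sin(360°/24) = 204.09 mm²). At z = 8.8: the cone (r1=8.5→r2=5) has section circumradius 6.575 here — a regular 24-gon (area = (24/2)·6.575²·sin(360°/24) = 134.27 mm²). Checking containment: the cross-section at z = 8.8 is a subset of the cross-section at z = 1.8.

entirely on top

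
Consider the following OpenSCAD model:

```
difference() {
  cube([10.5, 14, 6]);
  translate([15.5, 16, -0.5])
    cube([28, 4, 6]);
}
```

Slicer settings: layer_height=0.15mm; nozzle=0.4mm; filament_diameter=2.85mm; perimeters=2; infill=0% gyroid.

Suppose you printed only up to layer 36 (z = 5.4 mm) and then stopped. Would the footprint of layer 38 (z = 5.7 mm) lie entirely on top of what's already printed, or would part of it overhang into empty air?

entirely on top

Compare the two slices. At z = 5.4: the cube is present — its section is the full 10.5×14 rectangle (area 147.00 mm²); the cube at (15.5, 16) is present — its section is the full 28×4 rectangle (area 112.00 mm²); Subtracting the remaining from the first: starting from the 10.5×14 cube (147.00 mm²), the 28×4 cube at (15.5, 16) misses the remaining region (no effect) — area = 147.00 mm². At z = 5.7: the cube is present — its section is the full 10.5×14 rectangle (area 147.00 mm²); the cube at (15.5, 16) does not reach this height (z outside [-0.5, 5.5]); Subtracting the remaining from the first: none of the subtracted shapes is present at this height, so the 10.5×14 cube is unchanged — area = 147.00 mm². Checking containment: the cross-section at z = 5.7 is a subset of the cross-section at z = 5.4.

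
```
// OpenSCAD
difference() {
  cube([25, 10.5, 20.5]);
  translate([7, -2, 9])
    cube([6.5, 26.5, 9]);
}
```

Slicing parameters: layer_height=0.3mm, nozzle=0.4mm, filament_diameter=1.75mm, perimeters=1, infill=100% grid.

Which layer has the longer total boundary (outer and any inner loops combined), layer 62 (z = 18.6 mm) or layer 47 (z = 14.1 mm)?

layer 47 (z = 14.1 mm)

Layer 62 (z = 18.6): the 25×10.5 cube contributes its full rectangle (perimeter 71.00 mm); the cube at (7, -2) is absent (z outside [9, 18]); Subtracting the remaining from the first: none of the subtracted shapes is present at this height, so the 25×10.5 cube is unchanged — boundary = 71.00 mm. So its perimeter = 71.00 mm. Layer 47 (z = 14.1): the cube is present — its section is the full 25×10.5 rectangle (perimeter 71.00 mm); the cube at (7, -2) is present — its section is the full 6.5×26.5 rectangle (perimeter 66.00 mm); After the difference (first − rest): starting from the 25×10.5 cube, the 6.5×26.5 cube at (7, -2) partially overlaps it — only the 68.25 mm² overlap (of its 172.25 mm²) is removed, clipping the outline — boundary = 79.00 mm. So its perimeter = 79.00 mm. Layer 47 is larger (79.00 vs 71.00 mm).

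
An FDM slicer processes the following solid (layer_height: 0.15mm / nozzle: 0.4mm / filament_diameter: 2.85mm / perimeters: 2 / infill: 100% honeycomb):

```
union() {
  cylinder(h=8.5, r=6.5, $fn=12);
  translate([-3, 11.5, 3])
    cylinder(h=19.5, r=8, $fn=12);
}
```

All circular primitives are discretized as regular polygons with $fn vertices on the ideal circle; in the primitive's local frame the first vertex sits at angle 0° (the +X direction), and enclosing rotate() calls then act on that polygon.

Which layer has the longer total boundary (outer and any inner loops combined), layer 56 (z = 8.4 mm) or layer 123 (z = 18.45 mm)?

Layer 56 (z = 8.4): the r=6.5 cylinder contributes a regular 12-gon of circumradius 6.5 (perimeter = 2·12·6.500·sin(180°/12) = 40.38 mm); the r=8 cylinder at (-3, 11.5) contributes a regular 12-gon of circumradius 8 (perimeter = 2·12·8.000·sin(180°/12) = 49.69 mm); Taking the union: the regions partially overlap (shared area 11.81 mm²), so the edge portions inside another operand are dropped and the merged outline is re-measured after clipping — boundary = 74.08 mm. So its perimeter = 74.08 mm. Layer 123 (z = 18.45): the cylinder is absent (z outside [0, 8.5]); the cylinder at (-3, 11.5): section is a regular 12-gon, circumradius r=8 (perimeter = 2·12·8.000·sin(180°/12) = 49.69 mm); Combining (union): only the r=8 cylinder at (-3, 11.5) is present, so the union is just that shape — boundary = 49.69 mm. So its perimeter = 49.69 mm. Layer 56 is larger (74.08 vs 49.69 mm).

layer 56 (z = 8.4 mm)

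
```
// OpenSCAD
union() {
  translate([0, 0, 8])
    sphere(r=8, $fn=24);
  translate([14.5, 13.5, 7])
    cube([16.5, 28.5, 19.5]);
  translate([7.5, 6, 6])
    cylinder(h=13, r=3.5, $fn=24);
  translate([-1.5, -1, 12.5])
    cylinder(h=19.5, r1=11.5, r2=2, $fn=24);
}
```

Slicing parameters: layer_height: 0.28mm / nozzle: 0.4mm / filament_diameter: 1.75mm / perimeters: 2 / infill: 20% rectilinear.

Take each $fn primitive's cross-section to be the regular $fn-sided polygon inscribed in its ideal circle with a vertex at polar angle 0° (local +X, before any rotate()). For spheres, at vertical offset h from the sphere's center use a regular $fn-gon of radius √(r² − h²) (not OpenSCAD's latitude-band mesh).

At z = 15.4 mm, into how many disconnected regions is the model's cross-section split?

2

At z = 15.4 mm: the r=8 sphere slices to a regular 24-gon of circumradius 3.040 (√(r²−h²) with h=7.4 from center); the 16.5×28.5 cube at (14.5, 13.5) contributes its full rectangle; the r=3.5 cylinder at (7.5, 6) contributes a regular 24-gon of circumradius 3.5; the cone at (-1.5, -1): at t=0.149 of its height the radius interpolates to r₁+(r₂−r₁)t = 10.087, giving a regular 24-gon of that circumradius; Combining (union): the regions partially overlap (shared area 37.42 mm²), so overlapping operands fuse into one piece — 2 connected regions. The result has 2 disconnected regions.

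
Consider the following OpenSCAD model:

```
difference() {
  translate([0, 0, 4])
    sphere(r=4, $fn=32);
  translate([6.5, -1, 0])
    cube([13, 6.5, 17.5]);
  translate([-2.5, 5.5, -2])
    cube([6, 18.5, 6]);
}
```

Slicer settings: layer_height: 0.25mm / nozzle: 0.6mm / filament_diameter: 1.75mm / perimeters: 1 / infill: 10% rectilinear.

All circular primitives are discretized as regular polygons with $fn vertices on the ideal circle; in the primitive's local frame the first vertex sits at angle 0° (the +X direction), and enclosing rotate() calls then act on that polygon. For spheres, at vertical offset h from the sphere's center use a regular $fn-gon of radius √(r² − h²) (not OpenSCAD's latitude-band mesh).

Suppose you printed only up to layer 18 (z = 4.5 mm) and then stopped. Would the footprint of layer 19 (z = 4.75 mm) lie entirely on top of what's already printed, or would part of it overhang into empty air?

Compare the two slices. At z = 4.5: the r=4 sphere contributes a regular 32-gon of circumradius √(4²−0.5²) = 3.969 (area = (32/2)·3.969²·sin(360°/32) = 49.16 mm²); the cube at (6.5, -1) (footprint 13×6.5) is included at this height (area 84.50 mm²); the cube at (-2.5, 5.5) does not reach this height (z outside [-2, 4]); Subtracting the remaining from the first: starting from the r=4 sphere (49.16 mm²), the 13×6.5 cube at (6.5, -1) misses the remaining region (no effect) — area = 49.16 mm². At z = 4.75: the r=4 sphere contributes a regular 32-gon of circumradius √(4²−0.75²) = 3.929 (area = (32/2)·3.929²·sin(360°/32) = 48.19 mm²); the cube at (6.5, -1) (footprint 13×6.5) is included at this height (area 84.50 mm²); the cube at (-2.5, 5.5) does not reach this height (z outside [-2, 4]); Subtracting the remaining from the first: starting from the r=4 sphere (48.19 mm²), the 13×6.5 cube at (6.5, -1) misses the remaining region (no effect) — area = 48.19 mm². Checking containment: the cross-section at z = 4.75 is a subset of the cross-section at z = 4.5.

entirely on top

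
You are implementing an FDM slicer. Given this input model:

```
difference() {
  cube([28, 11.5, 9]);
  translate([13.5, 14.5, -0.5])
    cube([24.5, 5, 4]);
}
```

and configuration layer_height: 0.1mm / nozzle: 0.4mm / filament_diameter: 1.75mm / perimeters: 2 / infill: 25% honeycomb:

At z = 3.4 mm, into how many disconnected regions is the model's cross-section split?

At z = 3.4 mm: the 28×11.5 cube contributes its full rectangle; the cube at (13.5, 14.5) (footprint 24.5×5) is included at this height; Subtracting the remaining from the first: starting from the 28×11.5 cube, the 24.5×5 cube at (13.5, 14.5) misses the remaining region (no effect) — 1 connected region. The result has 1 disconnected region.

1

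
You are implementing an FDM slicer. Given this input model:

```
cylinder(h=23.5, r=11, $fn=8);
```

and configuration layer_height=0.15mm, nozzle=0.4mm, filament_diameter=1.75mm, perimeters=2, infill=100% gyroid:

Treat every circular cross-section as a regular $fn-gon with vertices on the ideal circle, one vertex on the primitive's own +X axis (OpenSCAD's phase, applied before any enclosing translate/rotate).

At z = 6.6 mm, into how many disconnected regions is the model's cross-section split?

At z = 6.6 mm: the r=11 cylinder gives a regular 8-gon of circumradius 11 (constant along its height). The result has 1 disconnected region.

1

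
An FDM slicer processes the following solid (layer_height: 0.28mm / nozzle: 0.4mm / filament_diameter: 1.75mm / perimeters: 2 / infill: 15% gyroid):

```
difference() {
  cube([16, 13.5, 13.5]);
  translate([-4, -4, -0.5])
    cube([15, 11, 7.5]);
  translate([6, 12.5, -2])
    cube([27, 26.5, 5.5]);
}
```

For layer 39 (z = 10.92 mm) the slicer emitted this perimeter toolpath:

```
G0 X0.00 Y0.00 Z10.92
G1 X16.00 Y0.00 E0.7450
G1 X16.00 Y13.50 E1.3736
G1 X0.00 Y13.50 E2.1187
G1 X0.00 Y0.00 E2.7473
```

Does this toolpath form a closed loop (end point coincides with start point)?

yes

Start point (G0): (0.00, 0.00). End point (last G1): the path returns to the start — closed.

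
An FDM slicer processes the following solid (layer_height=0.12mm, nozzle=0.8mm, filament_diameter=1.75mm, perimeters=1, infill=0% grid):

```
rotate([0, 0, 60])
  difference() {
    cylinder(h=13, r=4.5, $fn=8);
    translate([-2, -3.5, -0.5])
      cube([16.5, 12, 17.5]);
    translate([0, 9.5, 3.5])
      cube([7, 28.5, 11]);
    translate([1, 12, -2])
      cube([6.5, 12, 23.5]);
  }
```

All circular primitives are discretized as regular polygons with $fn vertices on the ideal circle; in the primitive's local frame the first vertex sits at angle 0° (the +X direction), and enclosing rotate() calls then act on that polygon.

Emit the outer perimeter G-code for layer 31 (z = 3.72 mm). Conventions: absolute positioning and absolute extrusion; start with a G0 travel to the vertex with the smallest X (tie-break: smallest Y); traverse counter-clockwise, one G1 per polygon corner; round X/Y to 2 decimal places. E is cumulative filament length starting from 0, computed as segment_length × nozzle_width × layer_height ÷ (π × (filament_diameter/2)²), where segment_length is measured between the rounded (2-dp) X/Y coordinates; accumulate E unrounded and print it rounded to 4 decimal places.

G0 X-4.35 Y-1.16 Z3.72
G1 X-2.25 Y-3.90 E0.1378
G1 X1.16 Y-4.35 E0.2751
G1 X3.90 Y-2.25 E0.4128
G1 X4.24 Y0.34 E0.5171
G1 X2.03 Y-3.48 E0.6932
G1 X-4.18 Y0.10 E0.9793
G1 X-4.35 Y-1.16 E1.0301

At z = 3.72 mm: the cylinder: section is a regular 8-gon, circumradius r=4.5; the 16.5×12 cube at (-2, -3.5) contributes its full rectangle; the cube at (0, 9.5) (footprint 7×28.5) is included at this height; the 6.5×12 cube at (1, 12) contributes its full rectangle; After the difference (first − rest): starting from the r=4.5 cylinder, the 16.5×12 cube at (-2, -3.5) partially overlaps it — only the 42.60 mm² overlap (of its 198.00 mm²) is removed, clipping the outline; the 7×28.5 cube at (0, 9.5) misses the remaining region (no effect); the 6.5×12 cube at (1, 12) misses the remaining region (no effect) — 1 connected region; (rotated 60° about Z; rotation is an isometry so areas/perimeters/island counts are preserved). The outline is a single polygon with 7 vertices. Extrusion per mm of travel: 0.8 × 0.12 / (π × 0.875²) = 0.039912. Accumulating E over each segment gives final E = 1.0301.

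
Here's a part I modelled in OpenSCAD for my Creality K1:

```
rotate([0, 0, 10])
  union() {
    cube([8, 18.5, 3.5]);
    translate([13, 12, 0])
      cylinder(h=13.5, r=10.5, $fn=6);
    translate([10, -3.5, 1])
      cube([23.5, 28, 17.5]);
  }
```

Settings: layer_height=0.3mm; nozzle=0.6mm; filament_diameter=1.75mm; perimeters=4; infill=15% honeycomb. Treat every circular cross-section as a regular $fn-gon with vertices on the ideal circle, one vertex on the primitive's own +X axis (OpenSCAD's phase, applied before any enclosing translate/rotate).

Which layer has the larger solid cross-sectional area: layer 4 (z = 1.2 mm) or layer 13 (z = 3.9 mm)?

layer 4 (z = 1.2 mm)

Layer 4 (z = 1.2): the 8×18.5 cube contributes its full rectangle (area 148.00 mm²); the r=10.5 cylinder at (13, 12) gives a regular 6-gon of circumradius 10.5 (constant along its height) (area = (6/2)·10.500²·sin(360°/6) = 286.44 mm²); the cube at (10, -3.5) (footprint 23.5×28) is included at this height (area 658.00 mm²); Taking the union: the regions partially overlap — summed areas 1092.44 mm² minus the doubly-counted overlap 247.48 mm² gives 844.96 mm² — area = 844.96 mm²; (whole slice rotated 10° about Z — lengths, areas and connectivity unchanged). So its area = 844.96 mm². Layer 13 (z = 3.9): the cube is not intersected at this z (z outside [0, 3.5]); the cylinder at (13, 12): section is a regular 6-gon, circumradius r=10.5 (area = (6/2)·10.500²·sin(360°/6) = 286.44 mm²); the cube at (10, -3.5) is present — its section is the full 23.5×28 rectangle (area 658.00 mm²); Taking the union: the regions partially overlap — summed areas 944.44 mm² minus the doubly-counted overlap 197.78 mm² gives 746.66 mm² — area = 746.66 mm²; (rotated 10° about Z; rotation is an isometry so areas/perimeters/island counts are preserved). So its area = 746.66 mm². Layer 4 is larger (844.96 vs 746.66 mm²).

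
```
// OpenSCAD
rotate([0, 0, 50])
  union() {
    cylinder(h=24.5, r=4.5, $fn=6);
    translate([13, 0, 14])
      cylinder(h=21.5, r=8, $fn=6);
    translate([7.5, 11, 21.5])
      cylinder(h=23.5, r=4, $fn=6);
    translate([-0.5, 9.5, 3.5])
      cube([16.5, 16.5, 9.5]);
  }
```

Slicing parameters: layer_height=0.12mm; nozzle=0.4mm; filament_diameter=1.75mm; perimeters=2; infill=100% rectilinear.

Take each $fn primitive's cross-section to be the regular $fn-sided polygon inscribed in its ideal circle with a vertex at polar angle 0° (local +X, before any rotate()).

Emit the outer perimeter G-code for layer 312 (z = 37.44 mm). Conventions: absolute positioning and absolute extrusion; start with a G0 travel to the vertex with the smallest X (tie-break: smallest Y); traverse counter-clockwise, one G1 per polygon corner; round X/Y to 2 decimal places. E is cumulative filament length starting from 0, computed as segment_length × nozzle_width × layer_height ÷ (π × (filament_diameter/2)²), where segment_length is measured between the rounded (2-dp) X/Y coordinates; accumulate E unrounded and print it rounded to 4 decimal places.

G0 X-7.54 Y13.51 Z37.44
G1 X-6.18 Y9.75 E0.0798
G1 X-2.24 Y9.06 E0.1596
G1 X0.33 Y12.12 E0.2394
G1 X-1.03 Y15.88 E0.3192
G1 X-4.97 Y16.57 E0.3990
G1 X-7.54 Y13.51 E0.4787

At z = 37.44 mm: the cylinder is not intersected at this z (z outside [0, 24.5]); the cylinder at (13, 0) is not intersected at this z (z outside [14, 35.5]); the r=4 cylinder at (7.5, 11) contributes a regular 6-gon of circumradius 4; the cube at (-0.5, 9.5) is not intersected at this z (z outside [3.5, 13]); Taking the union: only the r=4 cylinder at (7.5, 11) is present, so the union is just that shape — 1 connected region; (rotated 50° about Z; rotation is an isometry so areas/perimeters/island counts are preserved). The outline is a single polygon with 6 vertices. Extrusion per mm of travel: 0.4 × 0.12 / (π × 0.875²) = 0.019956. Accumulating E over each segment gives final E = 0.4787.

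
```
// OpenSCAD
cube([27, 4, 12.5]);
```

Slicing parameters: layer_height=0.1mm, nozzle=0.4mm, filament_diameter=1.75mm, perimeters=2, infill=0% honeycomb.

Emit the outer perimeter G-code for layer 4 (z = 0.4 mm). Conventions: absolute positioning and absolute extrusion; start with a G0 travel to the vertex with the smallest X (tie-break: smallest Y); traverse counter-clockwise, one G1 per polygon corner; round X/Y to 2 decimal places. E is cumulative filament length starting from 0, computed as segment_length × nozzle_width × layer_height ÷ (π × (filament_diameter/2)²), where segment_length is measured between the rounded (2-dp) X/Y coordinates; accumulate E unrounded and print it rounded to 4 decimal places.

G0 X0.00 Y0.00 Z0.40
G1 X27.00 Y0.00 E0.4490
G1 X27.00 Y4.00 E0.5155
G1 X0.00 Y4.00 E0.9645
G1 X0.00 Y0.00 E1.0311

At z = 0.4 mm: the cube (footprint 27×4) is included at this height. The outline is a single polygon with 4 vertices. Extrusion per mm of travel: 0.4 × 0.1 / (π × 0.875²) = 0.016630. Accumulating E over each segment gives final E = 1.0311.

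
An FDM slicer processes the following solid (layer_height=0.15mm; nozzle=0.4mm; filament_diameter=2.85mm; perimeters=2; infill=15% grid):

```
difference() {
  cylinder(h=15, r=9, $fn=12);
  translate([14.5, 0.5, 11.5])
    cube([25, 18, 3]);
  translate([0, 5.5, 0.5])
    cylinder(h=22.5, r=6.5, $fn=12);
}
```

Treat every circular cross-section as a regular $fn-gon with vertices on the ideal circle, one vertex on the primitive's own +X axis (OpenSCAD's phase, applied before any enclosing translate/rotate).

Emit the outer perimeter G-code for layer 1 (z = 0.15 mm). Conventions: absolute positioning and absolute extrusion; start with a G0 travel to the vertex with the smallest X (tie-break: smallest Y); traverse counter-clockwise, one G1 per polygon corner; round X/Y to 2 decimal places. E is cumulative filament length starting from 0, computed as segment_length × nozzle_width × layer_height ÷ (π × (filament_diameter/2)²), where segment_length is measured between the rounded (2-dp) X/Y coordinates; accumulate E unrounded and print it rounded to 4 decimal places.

G0 X-9.00 Y0.00 Z0.15
G1 X-7.79 Y-4.50 E0.0438
G1 X-4.50 Y-7.79 E0.0876
G1 X0.00 Y-9.00 E0.1314
G1 X4.50 Y-7.79 E0.1752
G1 X7.79 Y-4.50 E0.2190
G1 X9.00 Y0.00 E0.2628
G1 X7.79 Y4.50 E0.3067
G1 X4.50 Y7.79 E0.3504
G1 X0.00 Y9.00 E0.3942
G1 X-4.50 Y7.79 E0.4381
G1 X-7.79 Y4.50 E0.4818
G1 X-9.00 Y0.00 E0.5257

At z = 0.15 mm: the cylinder: section is a regular 12-gon, circumradius r=9; the cube at (14.5, 0.5) does not reach this height (z outside [11.5, 14.5]); the cylinder at (0, 5.5) is not intersected at this z (z outside [0.5, 23]); Subtracting the remaining from the first: none of the subtracted shapes is present at this height, so the r=9 cylinder is unchanged — 1 connected region. The outline is a single polygon with 12 vertices. Extrusion per mm of travel: 0.4 × 0.15 / (π × 1.425²) = 0.009405. Accumulating E over each segment gives final E = 0.5257.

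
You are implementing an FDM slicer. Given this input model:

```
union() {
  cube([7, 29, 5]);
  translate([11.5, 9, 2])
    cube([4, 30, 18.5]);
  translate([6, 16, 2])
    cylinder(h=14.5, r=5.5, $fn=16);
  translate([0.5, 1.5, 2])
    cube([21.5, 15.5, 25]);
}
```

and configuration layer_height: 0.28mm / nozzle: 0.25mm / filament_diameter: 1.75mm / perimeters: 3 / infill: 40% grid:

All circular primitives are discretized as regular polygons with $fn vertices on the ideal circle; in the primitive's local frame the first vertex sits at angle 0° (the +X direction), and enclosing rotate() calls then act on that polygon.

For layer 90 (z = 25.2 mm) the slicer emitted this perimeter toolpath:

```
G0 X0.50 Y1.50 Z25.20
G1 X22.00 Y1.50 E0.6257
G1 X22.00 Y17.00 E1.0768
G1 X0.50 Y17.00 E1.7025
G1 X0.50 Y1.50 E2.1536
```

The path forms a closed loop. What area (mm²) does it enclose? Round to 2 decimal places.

Apply the shoelace formula to the sequence of (X, Y) vertices; enclosed area = 333.25 mm².

333.25 mm²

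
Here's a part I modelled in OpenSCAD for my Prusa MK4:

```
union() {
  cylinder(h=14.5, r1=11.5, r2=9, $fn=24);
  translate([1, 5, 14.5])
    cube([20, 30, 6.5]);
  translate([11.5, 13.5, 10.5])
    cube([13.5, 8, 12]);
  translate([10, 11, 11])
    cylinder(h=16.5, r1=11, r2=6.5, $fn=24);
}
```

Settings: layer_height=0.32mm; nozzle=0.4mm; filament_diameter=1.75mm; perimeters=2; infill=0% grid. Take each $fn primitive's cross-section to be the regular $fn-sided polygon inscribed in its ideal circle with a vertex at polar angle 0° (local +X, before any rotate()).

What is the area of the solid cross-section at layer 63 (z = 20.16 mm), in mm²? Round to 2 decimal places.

At z = 20.16 mm: the cone is absent (z outside [0, 14.5]); the cube at (1, 5) (footprint 20×30) is included at this height (area 600.00 mm²); the cube at (11.5, 13.5) is present — its section is the full 13.5×8 rectangle (area 108.00 mm²); the cone at (10, 11) (r1=11→r2=6.5) has section circumradius 8.502 here — a regular 24-gon (area = (24/2)·8.502²·sin(360°/24) = 224.49 mm²); Combining (union): the regions partially overlap — summed areas 932.49 mm² minus the doubly-counted overlap 280.37 mm² gives 652.12 mm² — area = 652.12 mm². Overall, the cross-section is a single solid region. Net area = 652.12 mm².

652.12 mm²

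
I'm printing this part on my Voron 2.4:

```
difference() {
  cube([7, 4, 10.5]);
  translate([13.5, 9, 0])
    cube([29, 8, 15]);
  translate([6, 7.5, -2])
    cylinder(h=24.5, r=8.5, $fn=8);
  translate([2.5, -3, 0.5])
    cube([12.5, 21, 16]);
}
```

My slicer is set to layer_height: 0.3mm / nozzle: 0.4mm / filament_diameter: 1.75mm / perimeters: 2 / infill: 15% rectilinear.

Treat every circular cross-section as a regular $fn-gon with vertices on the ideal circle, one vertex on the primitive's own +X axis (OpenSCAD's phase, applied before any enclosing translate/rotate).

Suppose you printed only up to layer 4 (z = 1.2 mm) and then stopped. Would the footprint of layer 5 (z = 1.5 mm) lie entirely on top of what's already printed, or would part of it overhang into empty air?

Compare the two slices. At z = 1.2: the cube is present — its section is the full 7×4 rectangle (area 28.00 mm²); the cube at (13.5, 9) is present — its section is the full 29×8 rectangle (area 232.00 mm²); the r=8.5 cylinder at (6, 7.5) gives a regular 8-gon of circumradius 8.5 (constant along its height) (area = (8/2)·8.500²·sin(360°/8) = 204.35 mm²); the 12.5×21 cube at (2.5, -3) contributes its full rectangle (area 262.50 mm²); Subtracting the remaining from the first: starting from the 7×4 cube (28.00 mm²), the 29×8 cube at (13.5, 9) misses the remaining region (no effect); the r=8.5 cylinder at (6, 7.5) partially overlaps it — only the 25.34 mm² overlap (of its 204.35 mm²) is removed, clipping the outline; the 12.5×21 cube at (2.5, -3) partially overlaps it — only the 0.24 mm² overlap (of its 262.50 mm²) is removed, clipping the outline — area = 2.42 mm². At z = 1.5: the 7×4 cube contributes its full rectangle (area 28.00 mm²); the 29×8 cube at (13.5, 9) contributes its full rectangle (area 232.00 mm²); the cylinder at (6, 7.5): section is a regular 8-gon, circumradius r=8.5 (area = (8/2)·8.500²·sin(360°/8) = 204.35 mm²); the cube at (2.5, -3) (footprint 12.5×21) is included at this height (area 262.50 mm²); Subtracting the remaining from the first: starting from the 7×4 cube (28.00 mm²), the 29×8 cube at (13.5, 9) misses the remaining region (no effect); the r=8.5 cylinder at (6, 7.5) partially overlaps it — only the 25.34 mm² overlap (of its 204.35 mm²) is removed, clipping the outline; the 12.5×21 cube at (2.5, -3) partially overlaps it — only the 0.24 mm² overlap (of its 262.50 mm²) is removed, clipping the outline — area = 2.42 mm². Checking containment: the cross-section at z = 1.5 is a subset of the cross-section at z = 1.2.

entirely on top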